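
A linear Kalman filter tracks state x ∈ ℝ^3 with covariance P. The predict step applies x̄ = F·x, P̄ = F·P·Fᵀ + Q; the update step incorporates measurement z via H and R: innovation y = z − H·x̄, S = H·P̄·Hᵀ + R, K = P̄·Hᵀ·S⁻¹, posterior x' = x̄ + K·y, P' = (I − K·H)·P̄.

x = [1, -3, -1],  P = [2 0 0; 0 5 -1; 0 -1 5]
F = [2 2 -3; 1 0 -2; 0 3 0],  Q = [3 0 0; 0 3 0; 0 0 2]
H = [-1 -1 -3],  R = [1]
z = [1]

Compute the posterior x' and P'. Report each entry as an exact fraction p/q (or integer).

x' = [4949/883, 4593/883, -3483/883]
P' = [18655/883 13871/883 -10761/883; 13871/883 15514/883 -9768/883; -10761/883 -9768/883 6905/883]

x̄ = F·x = [-1, 3, -9]
P̄ = F·P·Fᵀ + Q = [88 38 39; 38 25 6; 39 6 47]
y = z − H·x̄ = [-24]
S = H·P̄·Hᵀ + R = [883]
K = P̄·Hᵀ·S⁻¹ = [-243/883; -81/883; -186/883]
x' = x̄ + K·y = [4949/883, 4593/883, -3483/883]
P' = (I − K·H)·P̄ = [18655/883 13871/883 -10761/883; 13871/883 15514/883 -9768/883; -10761/883 -9768/883 6905/883]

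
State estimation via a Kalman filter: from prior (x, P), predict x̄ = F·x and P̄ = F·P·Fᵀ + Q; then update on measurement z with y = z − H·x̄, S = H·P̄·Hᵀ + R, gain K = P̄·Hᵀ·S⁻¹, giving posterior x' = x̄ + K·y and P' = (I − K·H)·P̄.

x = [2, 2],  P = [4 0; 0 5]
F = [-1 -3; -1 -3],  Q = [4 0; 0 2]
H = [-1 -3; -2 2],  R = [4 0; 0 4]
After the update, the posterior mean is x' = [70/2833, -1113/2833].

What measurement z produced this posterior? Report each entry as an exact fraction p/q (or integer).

x̄ = F·x = [-8, -8]
P̄ = F·P·Fᵀ + Q = [53 49; 49 51]
S = H·P̄·Hᵀ + R = [810 -4; -4 28]
K = P̄·Hᵀ·S⁻¹ = [-704/2833 -910/2833; -705/2833 304/2833]
x' − x̄ = [22734/2833, 21551/2833] = K·y
y = (KᵀK)⁻¹·Kᵀ·(x' − x̄) = [-31, -1]
z = y + H·x̄ = [-31, -1] + [32, 0] = [1, -1]

z = [1, -1]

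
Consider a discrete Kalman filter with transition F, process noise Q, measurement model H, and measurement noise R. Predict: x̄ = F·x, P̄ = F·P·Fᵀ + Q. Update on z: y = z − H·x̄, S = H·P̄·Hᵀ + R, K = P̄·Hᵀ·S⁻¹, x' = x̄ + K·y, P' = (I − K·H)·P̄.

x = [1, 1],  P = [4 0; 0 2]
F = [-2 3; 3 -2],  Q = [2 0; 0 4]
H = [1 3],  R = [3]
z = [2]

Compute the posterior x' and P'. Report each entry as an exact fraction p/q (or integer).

x' = [133/85, 13/85]
P' = [1332/85 -468/85; -468/85 192/85]

x̄ = F·x = [1, 1]
P̄ = F·P·Fᵀ + Q = [36 -36; -36 48]
y = z − H·x̄ = [-2]
S = H·P̄·Hᵀ + R = [255]
K = P̄·Hᵀ·S⁻¹ = [-24/85; 36/85]
x' = x̄ + K·y = [133/85, 13/85]
P' = (I − K·H)·P̄ = [1332/85 -468/85; -468/85 192/85]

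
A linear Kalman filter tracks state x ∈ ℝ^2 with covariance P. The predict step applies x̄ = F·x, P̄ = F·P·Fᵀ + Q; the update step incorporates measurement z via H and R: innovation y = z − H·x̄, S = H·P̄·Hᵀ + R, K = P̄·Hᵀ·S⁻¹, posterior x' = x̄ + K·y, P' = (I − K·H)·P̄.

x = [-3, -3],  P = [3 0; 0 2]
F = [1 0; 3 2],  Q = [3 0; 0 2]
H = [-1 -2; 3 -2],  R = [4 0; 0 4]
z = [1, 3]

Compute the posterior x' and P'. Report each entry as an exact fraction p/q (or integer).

x' = [43/106, -1255/1272]
P' = [24/53 25/106; 25/106 779/1272]

x̄ = F·x = [-3, -15]
P̄ = F·P·Fᵀ + Q = [6 9; 9 37]
y = z − H·x̄ = [-32, -18]
S = H·P̄·Hᵀ + R = [194 94; 94 98]
K = P̄·Hᵀ·S⁻¹ = [-49/212 47/212; -929/2544 -329/2544]
x' = x̄ + K·y = [43/106, -1255/1272]
P' = (I − K·H)·P̄ = [24/53 25/106; 25/106 779/1272]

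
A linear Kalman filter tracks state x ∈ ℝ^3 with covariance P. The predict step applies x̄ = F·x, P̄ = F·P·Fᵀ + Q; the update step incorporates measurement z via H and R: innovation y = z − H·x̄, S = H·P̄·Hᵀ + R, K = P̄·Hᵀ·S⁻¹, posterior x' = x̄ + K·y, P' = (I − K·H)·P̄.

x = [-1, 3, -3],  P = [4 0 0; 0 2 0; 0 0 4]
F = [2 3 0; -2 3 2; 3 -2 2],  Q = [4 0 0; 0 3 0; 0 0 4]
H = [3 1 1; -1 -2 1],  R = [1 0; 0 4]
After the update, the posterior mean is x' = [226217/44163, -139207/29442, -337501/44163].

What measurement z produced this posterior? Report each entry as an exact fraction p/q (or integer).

x̄ = F·x = [7, 5, -15]
P̄ = F·P·Fᵀ + Q = [38 2 12; 2 53 -20; 12 -20 64]
S = H·P̄·Hᵀ + R = [504 -126; -126 382]
K = P̄·Hᵀ·S⁻¹ = [11279/44163 4/701; -205/29442 -473/1402; 10538/44163 224/701]
x' − x̄ = [-82924/44163, -286417/29442, 324944/44163] = K·y
y = (KᵀK)⁻¹·Kᵀ·(x' − x̄) = [-8, 29]
z = y + H·x̄ = [-8, 29] + [11, -32] = [3, -3]

z = [3, -3]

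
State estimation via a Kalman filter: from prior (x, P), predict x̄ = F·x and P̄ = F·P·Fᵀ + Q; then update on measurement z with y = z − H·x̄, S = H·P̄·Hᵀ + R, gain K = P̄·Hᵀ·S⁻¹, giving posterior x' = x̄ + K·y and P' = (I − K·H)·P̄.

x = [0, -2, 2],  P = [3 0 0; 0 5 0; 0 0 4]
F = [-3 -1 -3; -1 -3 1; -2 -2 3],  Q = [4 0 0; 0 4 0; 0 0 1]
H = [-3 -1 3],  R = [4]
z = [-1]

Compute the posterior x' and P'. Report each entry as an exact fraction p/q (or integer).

x̄ = F·x = [-4, 8, 10]
P̄ = F·P·Fᵀ + Q = [72 12 -8; 12 56 48; -8 48 69]
y = z − H·x̄ = [-35]
S = H·P̄·Hᵀ + R = [1257]
K = P̄·Hᵀ·S⁻¹ = [-84/419; 52/1257; 61/419]
x' = x̄ + K·y = [1264/419, 8236/1257, 2055/419]
P' = (I − K·H)·P̄ = [9000/419 9396/419 12020/419; 9396/419 67688/1257 16940/419; 12020/419 16940/419 17748/419]

x' = [1264/419, 8236/1257, 2055/419]
P' = [9000/419 9396/419 12020/419; 9396/419 67688/1257 16940/419; 12020/419 16940/419 17748/419]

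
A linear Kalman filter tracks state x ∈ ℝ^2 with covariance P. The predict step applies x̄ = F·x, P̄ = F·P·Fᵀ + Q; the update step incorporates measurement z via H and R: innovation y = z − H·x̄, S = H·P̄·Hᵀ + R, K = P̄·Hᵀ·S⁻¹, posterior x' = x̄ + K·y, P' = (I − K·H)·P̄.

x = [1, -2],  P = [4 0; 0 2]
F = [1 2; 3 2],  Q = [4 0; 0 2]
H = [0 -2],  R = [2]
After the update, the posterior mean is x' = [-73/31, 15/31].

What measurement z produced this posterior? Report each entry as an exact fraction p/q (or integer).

x̄ = F·x = [-3, -1]
P̄ = F·P·Fᵀ + Q = [16 20; 20 46]
S = H·P̄·Hᵀ + R = [186]
K = P̄·Hᵀ·S⁻¹ = [-20/93; -46/93]
x' − x̄ = [20/31, 46/31] = K·y
y = (KᵀK)⁻¹·Kᵀ·(x' − x̄) = [-3]
z = y + H·x̄ = [-3] + [2] = [-1]

z = [-1]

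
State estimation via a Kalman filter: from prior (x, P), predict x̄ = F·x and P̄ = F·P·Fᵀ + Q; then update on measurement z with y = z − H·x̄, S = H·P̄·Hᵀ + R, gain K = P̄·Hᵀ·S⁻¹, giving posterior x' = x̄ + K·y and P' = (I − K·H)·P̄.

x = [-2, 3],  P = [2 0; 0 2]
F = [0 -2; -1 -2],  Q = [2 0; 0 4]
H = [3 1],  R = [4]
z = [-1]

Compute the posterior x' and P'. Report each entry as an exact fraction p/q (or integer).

x̄ = F·x = [-6, -4]
P̄ = F·P·Fᵀ + Q = [10 8; 8 14]
y = z − H·x̄ = [21]
S = H·P̄·Hᵀ + R = [156]
K = P̄·Hᵀ·S⁻¹ = [19/78; 19/78]
x' = x̄ + K·y = [-23/26, 29/26]
P' = (I − K·H)·P̄ = [29/39 -49/39; -49/39 185/39]

x' = [-23/26, 29/26]
P' = [29/39 -49/39; -49/39 185/39]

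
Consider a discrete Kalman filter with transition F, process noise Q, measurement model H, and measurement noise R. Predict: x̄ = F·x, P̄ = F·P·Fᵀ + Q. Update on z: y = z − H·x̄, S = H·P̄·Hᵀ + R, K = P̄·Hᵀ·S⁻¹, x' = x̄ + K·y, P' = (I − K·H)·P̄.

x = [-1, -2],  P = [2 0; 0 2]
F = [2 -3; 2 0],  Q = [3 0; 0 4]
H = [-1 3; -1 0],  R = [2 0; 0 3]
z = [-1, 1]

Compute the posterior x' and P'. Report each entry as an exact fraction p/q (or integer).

x̄ = F·x = [4, -2]
P̄ = F·P·Fᵀ + Q = [29 8; 8 12]
y = z − H·x̄ = [9, 5]
S = H·P̄·Hᵀ + R = [91 5; 5 32]
K = P̄·Hᵀ·S⁻¹ = [-15/2887 -2614/2887; 936/2887 -868/2887]
x' = x̄ + K·y = [-1657/2887, -1690/2887]
P' = (I − K·H)·P̄ = [7842/2887 2604/2887; 2604/2887 1492/2887]

x' = [-1657/2887, -1690/2887]
P' = [7842/2887 2604/2887; 2604/2887 1492/2887]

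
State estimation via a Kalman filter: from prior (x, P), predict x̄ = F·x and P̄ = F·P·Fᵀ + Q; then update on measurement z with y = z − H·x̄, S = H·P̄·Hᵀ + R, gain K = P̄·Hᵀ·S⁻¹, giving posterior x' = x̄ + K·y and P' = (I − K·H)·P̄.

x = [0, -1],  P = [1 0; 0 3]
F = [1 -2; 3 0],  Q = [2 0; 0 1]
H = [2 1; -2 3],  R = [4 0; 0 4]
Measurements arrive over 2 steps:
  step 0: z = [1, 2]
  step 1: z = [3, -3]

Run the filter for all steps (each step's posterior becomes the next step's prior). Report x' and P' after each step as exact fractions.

step 0: x' = [457/2456, 447/614], P' = [735/1228 72/307; 72/307 146/307]
step 1: x' = [32605/29402, -27557/279319], P' = [7765/14701 2972/14701; 2972/14701 126714/279319]

step 0: x̄ = F·x = [2, 0]
step 0: P̄ = F·P·Fᵀ + Q = [15 3; 3 10]
step 0: y = z − H·x̄ = [-3, 6]
step 0: S = H·P̄·Hᵀ + R = [86 -18; -18 118]
step 0: K = P̄·Hᵀ·S⁻¹ = [879/2456 -303/2456; 145/614 147/614]
step 0: x' = x̄ + K·y = [457/2456, 447/614]
step 0: P' = (I − K·H)·P̄ = [735/1228 72/307; 72/307 146/307]
step 1: x̄ = F·x = [-3119/2456, 1371/2456]
step 1: P̄ = F·P·Fᵀ + Q = [4375/1228 477/1228; 477/1228 7843/1228]
step 1: y = z − H·x̄ = [12235/2456, -17719/2456]
step 1: S = H·P̄·Hᵀ + R = [32163/1228 7937/1228; 7937/1228 87275/1228]
step 1: K = P̄·Hᵀ·S⁻¹ = [9251/29402 -3307/29402; 119825/558638 133603/558638]
step 1: x' = x̄ + K·y = [32605/29402, -27557/279319]
step 1: P' = (I − K·H)·P̄ = [7765/14701 2972/14701; 2972/14701 126714/279319]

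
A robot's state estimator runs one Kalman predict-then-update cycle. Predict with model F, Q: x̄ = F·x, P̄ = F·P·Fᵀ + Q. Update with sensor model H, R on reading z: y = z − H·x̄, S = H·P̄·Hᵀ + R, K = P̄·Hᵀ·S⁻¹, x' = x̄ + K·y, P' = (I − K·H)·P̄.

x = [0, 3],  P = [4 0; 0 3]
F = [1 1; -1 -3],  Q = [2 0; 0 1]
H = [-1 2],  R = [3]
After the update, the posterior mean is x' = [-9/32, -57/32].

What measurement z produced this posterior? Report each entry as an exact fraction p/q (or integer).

z = [-3]

x̄ = F·x = [3, -9]
P̄ = F·P·Fᵀ + Q = [9 -13; -13 32]
S = H·P̄·Hᵀ + R = [192]
K = P̄·Hᵀ·S⁻¹ = [-35/192; 77/192]
x' − x̄ = [-105/32, 231/32] = K·y
y = (KᵀK)⁻¹·Kᵀ·(x' − x̄) = [18]
z = y + H·x̄ = [18] + [-21] = [-3]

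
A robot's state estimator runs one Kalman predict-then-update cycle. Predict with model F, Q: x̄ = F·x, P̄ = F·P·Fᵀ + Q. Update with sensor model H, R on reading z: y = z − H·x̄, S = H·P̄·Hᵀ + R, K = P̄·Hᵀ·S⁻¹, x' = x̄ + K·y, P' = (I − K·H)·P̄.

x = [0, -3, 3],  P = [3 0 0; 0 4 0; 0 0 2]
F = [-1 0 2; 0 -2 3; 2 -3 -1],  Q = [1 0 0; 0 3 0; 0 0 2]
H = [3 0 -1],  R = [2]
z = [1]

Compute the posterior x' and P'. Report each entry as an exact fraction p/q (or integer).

x̄ = F·x = [6, 15, 6]
P̄ = F·P·Fᵀ + Q = [12 12 -10; 12 37 18; -10 18 52]
y = z − H·x̄ = [-11]
S = H·P̄·Hᵀ + R = [222]
K = P̄·Hᵀ·S⁻¹ = [23/111; 3/37; -41/111]
x' = x̄ + K·y = [413/111, 522/37, 1117/111]
P' = (I − K·H)·P̄ = [274/111 306/37 776/111; 306/37 1315/37 912/37; 776/111 912/37 2410/111]

x' = [413/111, 522/37, 1117/111]
P' = [274/111 306/37 776/111; 306/37 1315/37 912/37; 776/111 912/37 2410/111]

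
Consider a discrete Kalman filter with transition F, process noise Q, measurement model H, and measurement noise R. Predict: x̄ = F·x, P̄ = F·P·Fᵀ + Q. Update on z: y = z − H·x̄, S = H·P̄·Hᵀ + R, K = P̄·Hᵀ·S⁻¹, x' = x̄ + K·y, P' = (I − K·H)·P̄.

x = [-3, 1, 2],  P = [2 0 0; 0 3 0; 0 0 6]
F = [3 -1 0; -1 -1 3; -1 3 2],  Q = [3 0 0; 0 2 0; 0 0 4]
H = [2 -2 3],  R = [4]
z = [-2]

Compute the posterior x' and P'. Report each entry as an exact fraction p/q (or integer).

x̄ = F·x = [-10, 8, 10]
P̄ = F·P·Fᵀ + Q = [24 -3 -15; -3 61 29; -15 29 57]
y = z − H·x̄ = [4]
S = H·P̄·Hᵀ + R = [353]
K = P̄·Hᵀ·S⁻¹ = [9/353; -41/353; 83/353]
x' = x̄ + K·y = [-3494/353, 2660/353, 3862/353]
P' = (I − K·H)·P̄ = [8391/353 -690/353 -6042/353; -690/353 19852/353 13640/353; -6042/353 13640/353 13232/353]

x' = [-3494/353, 2660/353, 3862/353]
P' = [8391/353 -690/353 -6042/353; -690/353 19852/353 13640/353; -6042/353 13640/353 13232/353]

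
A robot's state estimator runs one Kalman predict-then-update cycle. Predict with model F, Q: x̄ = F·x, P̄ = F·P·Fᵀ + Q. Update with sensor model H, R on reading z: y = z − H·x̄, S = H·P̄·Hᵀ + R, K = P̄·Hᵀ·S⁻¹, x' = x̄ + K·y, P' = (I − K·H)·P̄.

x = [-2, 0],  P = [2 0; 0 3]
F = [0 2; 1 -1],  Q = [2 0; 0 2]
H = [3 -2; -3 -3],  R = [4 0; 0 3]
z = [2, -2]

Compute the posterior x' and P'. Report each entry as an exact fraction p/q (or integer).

x' = [28/43, -5/43]
P' = [262/1247 -99/1247; -99/1247 665/2494]

x̄ = F·x = [0, -2]
P̄ = F·P·Fᵀ + Q = [14 -6; -6 7]
y = z − H·x̄ = [-2, -8]
S = H·P̄·Hᵀ + R = [230 -66; -66 84]
K = P̄·Hᵀ·S⁻¹ = [246/1247 -163/1247; -481/2494 -467/2494]
x' = x̄ + K·y = [28/43, -5/43]
P' = (I − K·H)·P̄ = [262/1247 -99/1247; -99/1247 665/2494]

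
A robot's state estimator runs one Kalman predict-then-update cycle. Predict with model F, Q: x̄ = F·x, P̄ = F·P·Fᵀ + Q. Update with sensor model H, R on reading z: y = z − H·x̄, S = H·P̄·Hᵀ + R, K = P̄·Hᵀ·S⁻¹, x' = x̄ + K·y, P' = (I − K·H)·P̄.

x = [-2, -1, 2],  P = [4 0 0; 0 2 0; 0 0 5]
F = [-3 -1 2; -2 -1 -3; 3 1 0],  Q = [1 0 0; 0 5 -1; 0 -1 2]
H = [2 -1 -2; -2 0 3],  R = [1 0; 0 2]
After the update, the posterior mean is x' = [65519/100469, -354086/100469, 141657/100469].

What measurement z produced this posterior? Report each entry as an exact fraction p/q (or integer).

z = [2, 3]

x̄ = F·x = [11, -1, -7]
P̄ = F·P·Fᵀ + Q = [59 -4 -38; -4 68 -27; -38 -27 40]
S = H·P̄·Hᵀ + R = [677 -783; -783 1054]
K = P̄·Hᵀ·S⁻¹ = [27036/100469 -2030/100469; -80347/100469 -66647/100469; 17502/100469 31685/100469]
x' − x̄ = [-1039640/100469, -253617/100469, 844940/100469] = K·y
y = (KᵀK)⁻¹·Kᵀ·(x' − x̄) = [-35, 46]
z = y + H·x̄ = [-35, 46] + [37, -43] = [2, 3]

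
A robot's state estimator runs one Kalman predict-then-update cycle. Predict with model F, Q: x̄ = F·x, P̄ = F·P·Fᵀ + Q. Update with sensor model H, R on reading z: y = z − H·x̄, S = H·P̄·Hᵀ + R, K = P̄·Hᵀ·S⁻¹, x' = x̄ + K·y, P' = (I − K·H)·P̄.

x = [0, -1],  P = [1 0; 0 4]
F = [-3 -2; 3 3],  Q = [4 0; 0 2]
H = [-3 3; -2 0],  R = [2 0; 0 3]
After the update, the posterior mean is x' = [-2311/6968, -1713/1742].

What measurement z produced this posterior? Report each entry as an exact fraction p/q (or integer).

z = [-2, 1]

x̄ = F·x = [2, -3]
P̄ = F·P·Fᵀ + Q = [29 -33; -33 47]
S = H·P̄·Hᵀ + R = [1280 372; 372 119]
K = P̄·Hᵀ·S⁻¹ = [-279/6968 -631/1742; 501/1742 -300/871]
x' − x̄ = [-16247/6968, 3513/1742] = K·y
y = (KᵀK)⁻¹·Kᵀ·(x' − x̄) = [13, 5]
z = y + H·x̄ = [13, 5] + [-15, -4] = [-2, 1]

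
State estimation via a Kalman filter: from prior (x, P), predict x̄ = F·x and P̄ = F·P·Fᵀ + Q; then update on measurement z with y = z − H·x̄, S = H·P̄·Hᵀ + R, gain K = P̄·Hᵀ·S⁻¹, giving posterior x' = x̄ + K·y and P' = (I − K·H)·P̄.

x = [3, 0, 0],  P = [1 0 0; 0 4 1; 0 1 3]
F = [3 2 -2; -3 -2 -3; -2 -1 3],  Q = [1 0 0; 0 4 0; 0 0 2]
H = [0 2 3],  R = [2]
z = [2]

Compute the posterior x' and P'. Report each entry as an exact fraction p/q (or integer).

x̄ = F·x = [9, -9, -6]
P̄ = F·P·Fᵀ + Q = [30 -9 -24; -9 68 -16; -24 -16 31]
y = z − H·x̄ = [38]
S = H·P̄·Hᵀ + R = [361]
K = P̄·Hᵀ·S⁻¹ = [-90/361; 88/361; 61/361]
x' = x̄ + K·y = [-9/19, 5/19, 8/19]
P' = (I − K·H)·P̄ = [2730/361 4671/361 -3174/361; 4671/361 16804/361 -11144/361; -3174/361 -11144/361 7470/361]

x' = [-9/19, 5/19, 8/19]
P' = [2730/361 4671/361 -3174/361; 4671/361 16804/361 -11144/361; -3174/361 -11144/361 7470/361]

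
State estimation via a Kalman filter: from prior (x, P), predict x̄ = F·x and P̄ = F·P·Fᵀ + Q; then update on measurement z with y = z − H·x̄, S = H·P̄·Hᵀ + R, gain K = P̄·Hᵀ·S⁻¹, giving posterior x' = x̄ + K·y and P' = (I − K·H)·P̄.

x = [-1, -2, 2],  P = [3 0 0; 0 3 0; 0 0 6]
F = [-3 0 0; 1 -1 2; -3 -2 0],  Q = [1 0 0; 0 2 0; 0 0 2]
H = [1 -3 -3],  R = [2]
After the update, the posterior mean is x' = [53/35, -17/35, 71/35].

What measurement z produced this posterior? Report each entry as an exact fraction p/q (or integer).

z = [-3]

x̄ = F·x = [3, 5, 7]
P̄ = F·P·Fᵀ + Q = [28 -9 27; -9 32 -3; 27 -3 41]
S = H·P̄·Hᵀ + R = [525]
K = P̄·Hᵀ·S⁻¹ = [-26/525; -32/175; -29/175]
x' − x̄ = [-52/35, -192/35, -174/35] = K·y
y = (KᵀK)⁻¹·Kᵀ·(x' − x̄) = [30]
z = y + H·x̄ = [30] + [-33] = [-3]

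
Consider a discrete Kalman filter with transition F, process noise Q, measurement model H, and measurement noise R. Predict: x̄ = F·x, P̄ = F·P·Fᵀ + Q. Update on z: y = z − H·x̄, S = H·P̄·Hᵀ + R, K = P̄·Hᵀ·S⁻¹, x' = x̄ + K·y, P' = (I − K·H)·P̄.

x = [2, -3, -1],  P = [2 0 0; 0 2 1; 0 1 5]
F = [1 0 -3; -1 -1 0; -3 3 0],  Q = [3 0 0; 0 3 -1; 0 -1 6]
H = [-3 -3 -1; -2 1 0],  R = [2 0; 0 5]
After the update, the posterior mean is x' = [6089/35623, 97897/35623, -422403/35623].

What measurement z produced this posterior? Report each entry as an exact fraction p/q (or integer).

x̄ = F·x = [5, 1, -15]
P̄ = F·P·Fᵀ + Q = [50 1 -15; 1 7 -1; -15 -1 42]
S = H·P̄·Hᵀ + R = [479 253; 253 208]
K = P̄·Hᵀ·S⁻¹ = [-3657/35623 -12507/35623; -6049/35623 8214/35623; -6089/35623 12373/35623]
x' − x̄ = [-172026/35623, 62274/35623, 111942/35623] = K·y
y = (KᵀK)⁻¹·Kᵀ·(x' − x̄) = [6, 12]
z = y + H·x̄ = [6, 12] + [-3, -9] = [3, 3]

z = [3, 3]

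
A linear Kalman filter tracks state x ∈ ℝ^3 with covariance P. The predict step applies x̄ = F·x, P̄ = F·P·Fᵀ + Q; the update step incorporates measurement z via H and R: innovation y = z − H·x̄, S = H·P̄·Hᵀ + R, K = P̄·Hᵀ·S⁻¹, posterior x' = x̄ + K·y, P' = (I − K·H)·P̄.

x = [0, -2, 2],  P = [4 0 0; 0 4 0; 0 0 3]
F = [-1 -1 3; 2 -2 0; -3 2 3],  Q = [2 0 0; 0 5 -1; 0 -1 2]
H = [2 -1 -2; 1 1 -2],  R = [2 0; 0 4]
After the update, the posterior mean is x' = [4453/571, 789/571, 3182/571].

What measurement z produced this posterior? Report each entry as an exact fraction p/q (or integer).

x̄ = F·x = [8, 4, 2]
P̄ = F·P·Fᵀ + Q = [37 0 31; 0 37 -41; 31 -41 81]
S = H·P̄·Hᵀ + R = [99 175; 175 442]
K = P̄·Hᵀ·S⁻¹ = [9679/13133 -4575/13133; -935/13133 3906/13133; 4022/13133 -6703/13133]
x' − x̄ = [-115/571, -1495/571, 2040/571] = K·y
y = (KᵀK)⁻¹·Kᵀ·(x' − x̄) = [-5, -10]
z = y + H·x̄ = [-5, -10] + [8, 8] = [3, -2]

z = [3, -2]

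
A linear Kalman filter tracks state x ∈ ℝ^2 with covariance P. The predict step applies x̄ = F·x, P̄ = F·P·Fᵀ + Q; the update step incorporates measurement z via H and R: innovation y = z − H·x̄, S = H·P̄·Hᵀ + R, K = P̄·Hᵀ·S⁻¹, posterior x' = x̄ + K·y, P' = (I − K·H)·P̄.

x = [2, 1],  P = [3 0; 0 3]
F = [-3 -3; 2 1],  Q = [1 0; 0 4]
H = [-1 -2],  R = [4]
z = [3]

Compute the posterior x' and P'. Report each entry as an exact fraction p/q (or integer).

x̄ = F·x = [-9, 5]
P̄ = F·P·Fᵀ + Q = [55 -27; -27 19]
y = z − H·x̄ = [4]
S = H·P̄·Hᵀ + R = [27]
K = P̄·Hᵀ·S⁻¹ = [-1/27; -11/27]
x' = x̄ + K·y = [-247/27, 91/27]
P' = (I − K·H)·P̄ = [1484/27 -740/27; -740/27 392/27]

x' = [-247/27, 91/27]
P' = [1484/27 -740/27; -740/27 392/27]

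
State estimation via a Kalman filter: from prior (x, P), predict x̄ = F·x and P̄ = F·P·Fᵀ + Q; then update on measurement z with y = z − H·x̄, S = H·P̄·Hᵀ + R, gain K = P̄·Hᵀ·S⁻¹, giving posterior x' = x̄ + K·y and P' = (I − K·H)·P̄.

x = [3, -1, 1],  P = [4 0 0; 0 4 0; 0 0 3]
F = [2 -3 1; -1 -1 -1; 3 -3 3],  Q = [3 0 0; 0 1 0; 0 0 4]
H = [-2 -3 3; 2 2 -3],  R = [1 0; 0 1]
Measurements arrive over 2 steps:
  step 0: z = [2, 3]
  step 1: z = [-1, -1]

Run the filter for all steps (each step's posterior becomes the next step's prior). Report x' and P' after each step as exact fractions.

step 0: x̄ = F·x = [10, -3, 15]
step 0: P̄ = F·P·Fᵀ + Q = [58 1 69; 1 12 -9; 69 -9 103]
step 0: y = z − H·x̄ = [-32, 34]
step 0: S = H·P̄·Hᵀ + R = [614 -548; -548 496]
step 0: K = P̄·Hᵀ·S⁻¹ = [-1281/1060 -3211/2120; -799/1060 -1539/2120; -1341/1060 -3771/2120]
step 0: x' = x̄ + K·y = [-599/212, -755/212, -1059/212]
step 0: P' = (I − K·H)·P̄ = [62637/2120 5773/2120 46677/2120; 5773/2120 3137/2120 6453/2120; 46677/2120 6453/2120 36677/2120]
step 1: x̄ = F·x = [2/53, 2413/212, -2709/212]
step 1: P̄ = F·P·Fᵀ + Q = [100133/530 -68473/530 192537/530; -68473/530 222377/2120 -568593/2120; 192537/530 -568593/2120 1550657/2120]
step 1: y = z − H·x̄ = [7585/106, -13181/212]
step 1: S = H·P̄·Hᵀ + R = [3816937/530 -6720251/1060; -6720251/1060 11839873/2120]
step 1: K = P̄·Hᵀ·S⁻¹ = [-23542387/57124200 -18325169/28562100; -1273753/2284968 -568319/1142484; -5407329/9520700 -4777473/4760350]
step 1: x' = x̄ + K·y = [198753283/19041400, 1844057/761656, 85485783/9520700]
step 1: P' = (I − K·H)·P̄ = [1114592747/57124200 2407709/2284968 132567849/9520700; 2407709/2284968 2410391/2284968 598491/380828; 132567849/9520700 598491/380828 50769199/4760350]

step 0: x' = [-599/212, -755/212, -1059/212], P' = [62637/2120 5773/2120 46677/2120; 5773/2120 3137/2120 6453/2120; 46677/2120 6453/2120 36677/2120]
step 1: x' = [198753283/19041400, 1844057/761656, 85485783/9520700], P' = [1114592747/57124200 2407709/2284968 132567849/9520700; 2407709/2284968 2410391/2284968 598491/380828; 132567849/9520700 598491/380828 50769199/4760350]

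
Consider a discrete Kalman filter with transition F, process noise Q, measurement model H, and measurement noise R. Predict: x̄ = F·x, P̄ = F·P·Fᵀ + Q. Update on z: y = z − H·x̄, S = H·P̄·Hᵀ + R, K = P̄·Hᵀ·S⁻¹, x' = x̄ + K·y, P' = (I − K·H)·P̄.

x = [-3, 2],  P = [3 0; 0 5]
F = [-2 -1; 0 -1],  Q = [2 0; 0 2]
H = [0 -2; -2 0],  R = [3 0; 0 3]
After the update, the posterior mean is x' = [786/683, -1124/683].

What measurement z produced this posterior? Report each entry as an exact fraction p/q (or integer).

x̄ = F·x = [4, -2]
P̄ = F·P·Fᵀ + Q = [19 5; 5 7]
S = H·P̄·Hᵀ + R = [31 20; 20 79]
K = P̄·Hᵀ·S⁻¹ = [-10/683 -326/683; -302/683 -10/683]
x' − x̄ = [-1946/683, 242/683] = K·y
y = (KᵀK)⁻¹·Kᵀ·(x' − x̄) = [-1, 6]
z = y + H·x̄ = [-1, 6] + [4, -8] = [3, -2]

z = [3, -2]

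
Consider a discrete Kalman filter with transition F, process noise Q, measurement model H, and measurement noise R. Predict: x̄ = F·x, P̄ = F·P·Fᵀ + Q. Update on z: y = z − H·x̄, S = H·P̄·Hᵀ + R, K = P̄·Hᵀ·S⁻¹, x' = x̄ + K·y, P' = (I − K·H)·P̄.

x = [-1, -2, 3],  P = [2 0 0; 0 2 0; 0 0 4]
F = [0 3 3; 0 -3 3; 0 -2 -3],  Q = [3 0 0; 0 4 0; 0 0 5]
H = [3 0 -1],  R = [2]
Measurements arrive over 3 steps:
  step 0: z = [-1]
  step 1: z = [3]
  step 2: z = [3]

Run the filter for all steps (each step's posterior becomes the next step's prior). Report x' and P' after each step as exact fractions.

step 0: x' = [-243/284, 1935/142, -455/284], P' = [201/284 -291/142 457/284; -291/142 3611/71 -899/142; 457/284 -899/142 4499/852]
step 1: x' = [914421/749330, -759813/74933, 91803/149866], P' = [379239/374665 -1363749/149866 186630/74933; -1363749/149866 16045436/74933 -4007793/149866; 186630/74933 -4007793/149866 586959/74933]
step 2: x' = [1412664057/1499538898, -5475477375/1499538898, -244560675/1499538898], P' = [6328181811/5998155592 -60532273179/5998155592 15680261829/5998155592; -60532273179/5998155592 1422263191579/5998155592 -177577962141/5998155592; 15680261829/5998155592 -177577962141/5998155592 49123046931/5998155592]

step 0: x̄ = F·x = [3, 15, -5]
step 0: P̄ = F·P·Fᵀ + Q = [57 18 -48; 18 58 -24; -48 -24 49]
step 0: y = z − H·x̄ = [-15]
step 0: S = H·P̄·Hᵀ + R = [852]
step 0: K = P̄·Hᵀ·S⁻¹ = [73/284; 13/142; -193/852]
step 0: x' = x̄ + K·y = [-243/284, 1935/142, -455/284]
step 0: P' = (I − K·H)·P̄ = [201/284 -291/142 457/284; -291/142 3611/71 -899/142; 457/284 -899/142 4499/852]
step 1: x̄ = F·x = [10245/284, -12975/284, -6375/284]
step 1: P̄ = F·P·Fᵀ + Q = [111981/284 -116499/284 -73191/284; -116499/284 176993/284 67773/284; -73191/284 67773/284 51117/284]
step 1: y = z − H·x̄ = [-18129/142]
step 1: S = H·P̄·Hᵀ + R = [374665/71]
step 1: K = P̄·Hᵀ·S⁻¹ = [204567/749330; -41727/149866; -27069/149866]
step 1: x' = x̄ + K·y = [914421/749330, -759813/74933, 91803/149866]
step 1: P' = (I − K·H)·P̄ = [379239/374665 -1363749/149866 186630/74933; -1363749/149866 16045436/74933 -4007793/149866; 186630/74933 -4007793/149866 586959/74933]
step 2: x̄ = F·x = [-4283469/149866, 4834287/149866, 2763843/149866]
step 2: P̄ = F·P·Fᵀ + Q = [113846217/74933 -139126293/74933 -142993599/149866; -139126293/74933 186061424/74933 169956591/149866; -142993599/149866 169956591/149866 45792282/74933]
step 2: y = z − H·x̄ = [8031924/74933]
step 2: S = H·P̄·Hᵀ + R = [1499538898/74933]
step 2: K = P̄·Hᵀ·S⁻¹ = [826070901/2999077796; -1004714349/2999077796; -520565361/2999077796]
step 2: x' = x̄ + K·y = [1412664057/1499538898, -5475477375/1499538898, -244560675/1499538898]
step 2: P' = (I − K·H)·P̄ = [6328181811/5998155592 -60532273179/5998155592 15680261829/5998155592; -60532273179/5998155592 1422263191579/5998155592 -177577962141/5998155592; 15680261829/5998155592 -177577962141/5998155592 49123046931/5998155592]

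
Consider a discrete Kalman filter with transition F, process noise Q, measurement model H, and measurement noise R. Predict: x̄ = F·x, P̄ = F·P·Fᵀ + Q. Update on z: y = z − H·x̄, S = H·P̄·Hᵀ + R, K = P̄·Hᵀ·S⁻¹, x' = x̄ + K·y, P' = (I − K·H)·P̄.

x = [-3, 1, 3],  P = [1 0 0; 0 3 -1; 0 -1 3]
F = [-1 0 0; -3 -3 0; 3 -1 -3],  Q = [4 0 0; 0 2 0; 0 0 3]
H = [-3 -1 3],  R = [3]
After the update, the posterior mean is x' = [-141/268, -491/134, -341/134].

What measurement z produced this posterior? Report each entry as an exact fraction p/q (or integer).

z = [-2]

x̄ = F·x = [3, 6, -19]
P̄ = F·P·Fᵀ + Q = [5 3 -3; 3 38 -9; -3 -9 36]
S = H·P̄·Hᵀ + R = [536]
K = P̄·Hᵀ·S⁻¹ = [-27/536; -37/268; 63/268]
x' − x̄ = [-945/268, -1295/134, 2205/134] = K·y
y = (KᵀK)⁻¹·Kᵀ·(x' − x̄) = [70]
z = y + H·x̄ = [70] + [-72] = [-2]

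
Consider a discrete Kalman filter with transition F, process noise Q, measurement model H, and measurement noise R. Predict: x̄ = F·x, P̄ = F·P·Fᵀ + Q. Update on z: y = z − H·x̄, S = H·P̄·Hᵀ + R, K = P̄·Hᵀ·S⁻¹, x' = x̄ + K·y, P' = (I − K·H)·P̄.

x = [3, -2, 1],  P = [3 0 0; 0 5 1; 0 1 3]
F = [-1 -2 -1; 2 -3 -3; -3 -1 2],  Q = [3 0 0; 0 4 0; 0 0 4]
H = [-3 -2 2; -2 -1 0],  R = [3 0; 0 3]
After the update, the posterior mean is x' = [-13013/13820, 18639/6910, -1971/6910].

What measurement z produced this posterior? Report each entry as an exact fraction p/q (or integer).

z = [-3, -1]

x̄ = F·x = [0, 9, -5]
P̄ = F·P·Fᵀ + Q = [33 42 10; 42 106 -24; 10 -24 44]
S = H·P̄·Hᵀ + R = [1476 712; 712 409]
K = P̄·Hᵀ·S⁻¹ = [10229/96740 -10838/24185; -11297/48370 -1402/24185; 20253/48370 -17392/24185]
x' − x̄ = [-13013/13820, -43551/6910, 32579/6910] = K·y
y = (KᵀK)⁻¹·Kᵀ·(x' − x̄) = [25, 8]
z = y + H·x̄ = [25, 8] + [-28, -9] = [-3, -1]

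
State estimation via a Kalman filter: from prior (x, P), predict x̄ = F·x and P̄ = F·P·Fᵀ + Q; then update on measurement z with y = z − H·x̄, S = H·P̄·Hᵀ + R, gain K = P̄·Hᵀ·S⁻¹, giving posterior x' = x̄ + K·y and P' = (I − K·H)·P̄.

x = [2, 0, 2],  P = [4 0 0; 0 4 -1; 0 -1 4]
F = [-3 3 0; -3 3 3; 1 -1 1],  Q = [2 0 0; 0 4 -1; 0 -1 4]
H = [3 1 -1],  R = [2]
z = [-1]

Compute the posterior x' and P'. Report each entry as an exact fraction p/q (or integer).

x' = [-762/673, 3108/673, 1516/673]
P' = [1130/673 -3777/673 -699/673; -3777/673 19454/673 7827/673; -699/673 7827/673 5842/673]

x̄ = F·x = [-6, 0, 4]
P̄ = F·P·Fᵀ + Q = [74 63 -27; 63 94 -13; -27 -13 18]
y = z − H·x̄ = [21]
S = H·P̄·Hᵀ + R = [1346]
K = P̄·Hᵀ·S⁻¹ = [156/673; 148/673; -56/673]
x' = x̄ + K·y = [-762/673, 3108/673, 1516/673]
P' = (I − K·H)·P̄ = [1130/673 -3777/673 -699/673; -3777/673 19454/673 7827/673; -699/673 7827/673 5842/673]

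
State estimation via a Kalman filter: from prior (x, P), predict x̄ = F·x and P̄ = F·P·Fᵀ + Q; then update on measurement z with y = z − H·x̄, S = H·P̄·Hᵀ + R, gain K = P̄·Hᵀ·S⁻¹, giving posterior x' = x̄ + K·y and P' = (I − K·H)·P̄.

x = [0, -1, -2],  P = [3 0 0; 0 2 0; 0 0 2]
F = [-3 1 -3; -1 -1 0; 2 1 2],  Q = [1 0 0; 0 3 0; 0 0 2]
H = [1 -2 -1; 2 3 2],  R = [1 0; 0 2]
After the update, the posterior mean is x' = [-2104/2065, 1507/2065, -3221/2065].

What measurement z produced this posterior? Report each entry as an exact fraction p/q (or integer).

x̄ = F·x = [5, 1, -5]
P̄ = F·P·Fᵀ + Q = [48 7 -28; 7 8 -8; -28 -8 24]
S = H·P̄·Hᵀ + R = [101 49; 49 126]
K = P̄·Hᵀ·S⁻¹ = [689/1475 3123/10325; -172/1475 2271/10325; -424/1475 -1468/10325]
x' − x̄ = [-12429/2065, -558/2065, 7104/2065] = K·y
y = (KᵀK)⁻¹·Kᵀ·(x' − x̄) = [-9, -6]
z = y + H·x̄ = [-9, -6] + [8, 3] = [-1, -3]

z = [-1, -3]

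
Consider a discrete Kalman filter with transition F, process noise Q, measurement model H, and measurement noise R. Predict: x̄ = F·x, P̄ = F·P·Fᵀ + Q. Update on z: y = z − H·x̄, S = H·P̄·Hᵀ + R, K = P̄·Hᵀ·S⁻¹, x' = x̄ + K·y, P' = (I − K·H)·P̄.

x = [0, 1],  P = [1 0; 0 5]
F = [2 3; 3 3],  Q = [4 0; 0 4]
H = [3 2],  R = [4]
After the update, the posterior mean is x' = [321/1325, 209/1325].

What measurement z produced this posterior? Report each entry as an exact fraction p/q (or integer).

z = [1]

x̄ = F·x = [3, 3]
P̄ = F·P·Fᵀ + Q = [53 51; 51 58]
S = H·P̄·Hᵀ + R = [1325]
K = P̄·Hᵀ·S⁻¹ = [261/1325; 269/1325]
x' − x̄ = [-3654/1325, -3766/1325] = K·y
y = (KᵀK)⁻¹·Kᵀ·(x' − x̄) = [-14]
z = y + H·x̄ = [-14] + [15] = [1]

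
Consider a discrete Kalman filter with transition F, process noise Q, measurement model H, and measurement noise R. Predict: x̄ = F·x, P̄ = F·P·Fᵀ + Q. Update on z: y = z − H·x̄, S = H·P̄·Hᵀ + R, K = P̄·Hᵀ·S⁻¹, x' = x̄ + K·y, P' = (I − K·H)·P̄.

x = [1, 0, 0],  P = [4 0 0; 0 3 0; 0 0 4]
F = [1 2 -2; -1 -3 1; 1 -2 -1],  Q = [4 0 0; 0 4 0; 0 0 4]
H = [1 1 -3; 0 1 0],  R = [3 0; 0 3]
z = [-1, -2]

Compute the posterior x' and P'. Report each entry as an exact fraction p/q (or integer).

x' = [1245/763, -1482/763, 547/2289]
P' = [10740/763 -1698/763 3056/763; -1698/763 2115/763 146/763; 3056/763 146/763 4000/2289]

x̄ = F·x = [1, -1, 1]
P̄ = F·P·Fᵀ + Q = [36 -30 0; -30 39 10; 0 10 24]
y = z − H·x̄ = [2, -1]
S = H·P̄·Hᵀ + R = [174 -21; -21 42]
K = P̄·Hᵀ·S⁻¹ = [-6/109 -566/763; -1/109 705/763; -38/109 146/2289]
x' = x̄ + K·y = [1245/763, -1482/763, 547/2289]
P' = (I − K·H)·P̄ = [10740/763 -1698/763 3056/763; -1698/763 2115/763 146/763; 3056/763 146/763 4000/2289]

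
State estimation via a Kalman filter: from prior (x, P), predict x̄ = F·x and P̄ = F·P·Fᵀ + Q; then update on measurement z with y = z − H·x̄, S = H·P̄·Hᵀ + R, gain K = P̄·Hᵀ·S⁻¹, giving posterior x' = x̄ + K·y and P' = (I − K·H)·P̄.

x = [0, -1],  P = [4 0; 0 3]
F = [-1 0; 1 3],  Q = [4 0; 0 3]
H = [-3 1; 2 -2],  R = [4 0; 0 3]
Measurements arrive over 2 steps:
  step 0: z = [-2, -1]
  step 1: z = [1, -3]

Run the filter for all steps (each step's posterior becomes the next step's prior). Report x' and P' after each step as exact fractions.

step 0: x' = [2182/2649, 2914/2649], P' = [2480/2649 3176/2649; 3176/2649 5708/2649]
step 1: x' = [274614/1649129, 2765583/1649129], P' = [6705908/8245645 8473004/8245645; 8473004/8245645 15791672/8245645]

step 0: x̄ = F·x = [0, -3]
step 0: P̄ = F·P·Fᵀ + Q = [8 -4; -4 34]
step 0: y = z − H·x̄ = [1, -7]
step 0: S = H·P̄·Hᵀ + R = [134 -148; -148 203]
step 0: K = P̄·Hᵀ·S⁻¹ = [-1066/2649 -464/2649; -955/2649 -1688/2649]
step 0: x' = x̄ + K·y = [2182/2649, 2914/2649]
step 0: P' = (I − K·H)·P̄ = [2480/2649 3176/2649; 3176/2649 5708/2649]
step 1: x̄ = F·x = [-2182/2649, 10924/2649]
step 1: P̄ = F·P·Fᵀ + Q = [13076/2649 -12008/2649; -12008/2649 80855/2649]
step 1: y = z − H·x̄ = [-14821/2649, 18265/2649]
step 1: S = H·P̄·Hᵀ + R = [281183/2649 -336230/2649; -336230/2649 479735/2649]
step 1: K = P̄·Hᵀ·S⁻¹ = [-582236/1649129 -1178064/8245645; -481367/1649129 -4879112/8245645]
step 1: x' = x̄ + K·y = [274614/1649129, 2765583/1649129]
step 1: P' = (I − K·H)·P̄ = [6705908/8245645 8473004/8245645; 8473004/8245645 15791672/8245645]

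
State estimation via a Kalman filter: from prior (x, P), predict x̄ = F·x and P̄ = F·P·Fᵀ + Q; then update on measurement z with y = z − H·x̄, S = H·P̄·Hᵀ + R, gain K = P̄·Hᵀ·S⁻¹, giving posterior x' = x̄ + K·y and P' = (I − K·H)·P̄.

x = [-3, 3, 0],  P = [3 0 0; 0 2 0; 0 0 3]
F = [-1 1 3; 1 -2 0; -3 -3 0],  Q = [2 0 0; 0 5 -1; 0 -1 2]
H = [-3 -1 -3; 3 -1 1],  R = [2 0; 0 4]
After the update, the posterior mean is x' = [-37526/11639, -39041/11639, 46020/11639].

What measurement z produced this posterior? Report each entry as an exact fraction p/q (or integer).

z = [1, -3]

x̄ = F·x = [6, -9, 0]
P̄ = F·P·Fᵀ + Q = [34 -7 3; -7 16 2; 3 2 47]
S = H·P̄·Hᵀ + R = [771 -463; -463 429]
K = P̄·Hᵀ·S⁻¹ = [724/11639 3820/11639; -8317/58195 -13724/58195; -20103/58195 -14371/58195]
x' − x̄ = [-107360/11639, 65710/11639, 46020/11639] = K·y
y = (KᵀK)⁻¹·Kᵀ·(x' − x̄) = [10, -30]
z = y + H·x̄ = [10, -30] + [-9, 27] = [1, -3]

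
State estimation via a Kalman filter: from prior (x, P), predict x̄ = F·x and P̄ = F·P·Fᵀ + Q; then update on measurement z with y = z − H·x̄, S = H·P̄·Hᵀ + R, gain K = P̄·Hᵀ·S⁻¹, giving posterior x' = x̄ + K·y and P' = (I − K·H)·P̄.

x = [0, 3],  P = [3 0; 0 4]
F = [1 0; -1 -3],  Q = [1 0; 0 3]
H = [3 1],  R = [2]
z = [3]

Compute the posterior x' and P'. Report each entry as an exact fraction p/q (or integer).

x̄ = F·x = [0, -9]
P̄ = F·P·Fᵀ + Q = [4 -3; -3 42]
y = z − H·x̄ = [12]
S = H·P̄·Hᵀ + R = [62]
K = P̄·Hᵀ·S⁻¹ = [9/62; 33/62]
x' = x̄ + K·y = [54/31, -81/31]
P' = (I − K·H)·P̄ = [167/62 -483/62; -483/62 1515/62]

x' = [54/31, -81/31]
P' = [167/62 -483/62; -483/62 1515/62]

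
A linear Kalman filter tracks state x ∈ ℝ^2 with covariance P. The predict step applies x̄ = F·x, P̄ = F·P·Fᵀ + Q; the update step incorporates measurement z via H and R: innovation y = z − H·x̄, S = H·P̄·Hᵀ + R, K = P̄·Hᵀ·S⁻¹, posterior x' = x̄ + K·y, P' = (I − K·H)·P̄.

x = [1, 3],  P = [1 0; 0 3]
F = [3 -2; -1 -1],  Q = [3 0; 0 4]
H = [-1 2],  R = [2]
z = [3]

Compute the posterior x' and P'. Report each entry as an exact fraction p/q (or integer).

x' = [-141/23, -40/23]
P' = [390/23 186/23; 186/23 199/46]

x̄ = F·x = [-3, -4]
P̄ = F·P·Fᵀ + Q = [24 3; 3 8]
y = z − H·x̄ = [8]
S = H·P̄·Hᵀ + R = [46]
K = P̄·Hᵀ·S⁻¹ = [-9/23; 13/46]
x' = x̄ + K·y = [-141/23, -40/23]
P' = (I − K·H)·P̄ = [390/23 186/23; 186/23 199/46]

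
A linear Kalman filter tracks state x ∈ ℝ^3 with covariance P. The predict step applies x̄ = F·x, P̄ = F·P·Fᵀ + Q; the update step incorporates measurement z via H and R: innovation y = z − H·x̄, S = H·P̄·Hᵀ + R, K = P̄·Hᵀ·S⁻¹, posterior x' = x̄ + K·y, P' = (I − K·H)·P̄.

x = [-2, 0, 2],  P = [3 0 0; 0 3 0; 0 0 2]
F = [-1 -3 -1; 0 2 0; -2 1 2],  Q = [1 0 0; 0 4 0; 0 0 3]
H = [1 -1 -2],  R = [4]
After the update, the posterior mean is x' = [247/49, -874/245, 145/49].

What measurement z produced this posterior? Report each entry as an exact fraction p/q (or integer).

x̄ = F·x = [0, 0, 8]
P̄ = F·P·Fᵀ + Q = [33 -18 -7; -18 16 6; -7 6 26]
S = H·P̄·Hᵀ + R = [245]
K = P̄·Hᵀ·S⁻¹ = [13/49; -46/245; -13/49]
x' − x̄ = [247/49, -874/245, -247/49] = K·y
y = (KᵀK)⁻¹·Kᵀ·(x' − x̄) = [19]
z = y + H·x̄ = [19] + [-16] = [3]

z = [3]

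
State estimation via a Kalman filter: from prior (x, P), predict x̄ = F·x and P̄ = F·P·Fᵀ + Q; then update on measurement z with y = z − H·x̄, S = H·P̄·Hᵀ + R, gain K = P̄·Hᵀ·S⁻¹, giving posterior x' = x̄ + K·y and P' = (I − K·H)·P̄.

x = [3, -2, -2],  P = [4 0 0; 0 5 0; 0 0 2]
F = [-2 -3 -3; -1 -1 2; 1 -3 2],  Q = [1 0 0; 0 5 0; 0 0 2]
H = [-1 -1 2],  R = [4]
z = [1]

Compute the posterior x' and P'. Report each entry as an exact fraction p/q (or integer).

x̄ = F·x = [6, -5, 5]
P̄ = F·P·Fᵀ + Q = [80 11 25; 11 22 19; 25 19 59]
y = z − H·x̄ = [-8]
S = H·P̄·Hᵀ + R = [188]
K = P̄·Hᵀ·S⁻¹ = [-41/188; 5/188; 37/94]
x' = x̄ + K·y = [364/47, -245/47, 87/47]
P' = (I − K·H)·P̄ = [13359/188 2273/188 3867/94; 2273/188 4111/188 1601/94; 3867/94 1601/94 1404/47]

x' = [364/47, -245/47, 87/47]
P' = [13359/188 2273/188 3867/94; 2273/188 4111/188 1601/94; 3867/94 1601/94 1404/47]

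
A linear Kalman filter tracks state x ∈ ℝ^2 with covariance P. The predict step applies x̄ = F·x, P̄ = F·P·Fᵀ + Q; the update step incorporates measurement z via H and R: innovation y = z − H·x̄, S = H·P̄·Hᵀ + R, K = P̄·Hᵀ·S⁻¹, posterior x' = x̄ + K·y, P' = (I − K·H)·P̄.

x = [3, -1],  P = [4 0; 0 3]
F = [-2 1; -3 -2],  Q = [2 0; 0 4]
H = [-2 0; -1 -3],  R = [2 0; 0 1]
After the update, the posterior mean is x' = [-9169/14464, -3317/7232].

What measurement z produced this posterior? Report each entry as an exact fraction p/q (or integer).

x̄ = F·x = [-7, -7]
P̄ = F·P·Fᵀ + Q = [21 18; 18 52]
S = H·P̄·Hᵀ + R = [86 150; 150 598]
K = P̄·Hᵀ·S⁻¹ = [-6933/14464 -75/14464; 1143/7232 -2391/7232]
x' − x̄ = [92079/14464, 47307/7232] = K·y
y = (KᵀK)⁻¹·Kᵀ·(x' − x̄) = [-13, -26]
z = y + H·x̄ = [-13, -26] + [14, 28] = [1, 2]

z = [1, 2]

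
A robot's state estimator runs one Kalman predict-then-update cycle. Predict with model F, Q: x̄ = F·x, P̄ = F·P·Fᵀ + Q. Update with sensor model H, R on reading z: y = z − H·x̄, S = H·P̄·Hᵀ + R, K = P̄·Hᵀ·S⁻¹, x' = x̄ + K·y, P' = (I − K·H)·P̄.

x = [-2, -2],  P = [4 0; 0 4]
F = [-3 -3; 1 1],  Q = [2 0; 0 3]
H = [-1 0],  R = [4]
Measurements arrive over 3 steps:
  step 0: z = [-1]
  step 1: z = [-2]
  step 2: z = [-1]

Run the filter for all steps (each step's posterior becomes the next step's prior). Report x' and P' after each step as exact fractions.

step 0: x̄ = F·x = [12, -4]
step 0: P̄ = F·P·Fᵀ + Q = [74 -24; -24 11]
step 0: y = z − H·x̄ = [11]
step 0: S = H·P̄·Hᵀ + R = [78]
step 0: K = P̄·Hᵀ·S⁻¹ = [-37/39; 4/13]
step 0: x' = x̄ + K·y = [61/39, -8/13]
step 0: P' = (I − K·H)·P̄ = [148/39 -16/13; -16/13 47/13]
step 1: x̄ = F·x = [-37/13, 37/39]
step 1: P̄ = F·P·Fᵀ + Q = [605/13 -193/13; -193/13 310/39]
step 1: y = z − H·x̄ = [-63/13]
step 1: S = H·P̄·Hᵀ + R = [657/13]
step 1: K = P̄·Hᵀ·S⁻¹ = [-605/657; 193/657]
step 1: x' = x̄ + K·y = [118/73, -104/219]
step 1: P' = (I − K·H)·P̄ = [2420/657 -772/657; -772/657 2357/657]
step 2: x̄ = F·x = [-250/73, 250/219]
step 2: P̄ = F·P·Fᵀ + Q = [3379/73 -3233/219; -3233/219 5204/657]
step 2: y = z − H·x̄ = [-323/73]
step 2: S = H·P̄·Hᵀ + R = [3671/73]
step 2: K = P̄·Hᵀ·S⁻¹ = [-3379/3671; 3233/11013]
step 2: x' = x̄ + K·y = [2379/3671, -1733/11013]
step 2: P' = (I − K·H)·P̄ = [13516/3671 -12932/11013; -12932/11013 39505/11013]

step 0: x' = [61/39, -8/13], P' = [148/39 -16/13; -16/13 47/13]
step 1: x' = [118/73, -104/219], P' = [2420/657 -772/657; -772/657 2357/657]
step 2: x' = [2379/3671, -1733/11013], P' = [13516/3671 -12932/11013; -12932/11013 39505/11013]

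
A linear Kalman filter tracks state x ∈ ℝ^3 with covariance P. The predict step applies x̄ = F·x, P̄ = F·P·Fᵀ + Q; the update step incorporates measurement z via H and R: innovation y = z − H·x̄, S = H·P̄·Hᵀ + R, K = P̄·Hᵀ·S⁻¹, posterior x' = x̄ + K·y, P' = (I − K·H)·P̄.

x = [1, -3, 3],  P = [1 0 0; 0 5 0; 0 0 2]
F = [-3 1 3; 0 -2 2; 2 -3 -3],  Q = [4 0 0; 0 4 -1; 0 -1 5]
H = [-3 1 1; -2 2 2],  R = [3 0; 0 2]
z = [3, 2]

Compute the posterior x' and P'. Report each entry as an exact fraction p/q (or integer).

x' = [-17597/30967, 95994/30967, -76542/30967]
P' = [25301/30967 31171/30967 1109/30967; 31171/30967 221921/30967 -175403/30967; 1109/30967 -175403/30967 183284/30967]

x̄ = F·x = [3, 12, 2]
P̄ = F·P·Fᵀ + Q = [36 2 -39; 2 32 17; -39 17 72]
y = z − H·x̄ = [-2, -20]
S = H·P̄·Hᵀ + R = [687 788; 788 994]
K = P̄·Hᵀ·S⁻¹ = [-14541/30967 6979/30967; -15665/30967 15347/30967; 1518/30967 6772/30967]
x' = x̄ + K·y = [-17597/30967, 95994/30967, -76542/30967]
P' = (I − K·H)·P̄ = [25301/30967 31171/30967 1109/30967; 31171/30967 221921/30967 -175403/30967; 1109/30967 -175403/30967 183284/30967]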